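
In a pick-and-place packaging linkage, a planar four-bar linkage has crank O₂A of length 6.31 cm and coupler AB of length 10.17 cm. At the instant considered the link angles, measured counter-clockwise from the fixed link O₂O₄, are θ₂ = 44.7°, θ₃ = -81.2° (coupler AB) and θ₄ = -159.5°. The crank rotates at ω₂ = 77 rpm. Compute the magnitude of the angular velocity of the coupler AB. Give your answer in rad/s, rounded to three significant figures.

2.09

ω₂ = 8.063 rad/s (from 77 rpm).
Differentiating the loop-closure r₂e^{iθ₂}+r₃e^{iθ₃}=r₁+r₄e^{iθ₄} gives r₂ω₂e^{iθ₂}+r₃ω₃e^{iθ₃}=r₄ω₄e^{iθ₄}.
Eliminating the other unknown: ω₃ = r₂ω₂ sin(θ₄−θ₂) / [r₃ sin(θ₃−θ₄)].
Numerator sine = +0.40992; denominator sine = +0.97922.
Result = 0.0631·8.063·(+0.40992) / (0.1017·(+0.97922)) = +2.0943 rad/s; magnitude 2.0943 rad/s.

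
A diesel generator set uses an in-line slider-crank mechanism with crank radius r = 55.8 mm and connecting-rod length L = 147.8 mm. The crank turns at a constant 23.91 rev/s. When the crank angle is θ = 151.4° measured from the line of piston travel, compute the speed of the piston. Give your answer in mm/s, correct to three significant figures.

2660

ω = 2π·23.9 = 150.2 rad/s
For an in-line slider-crank, x = r cosθ + √(L² − r² sin²θ), so v = −rω sinθ·[1 + r cosθ/√(L² − r² sin²θ)].
With r = 0.0558 m, L = 0.1478 m, θ = 151.4°: √(L² − r² sin²θ) = 0.14537 m.
v = −0.0558·150.2·0.47869·[1 + 0.0558·-0.87798/0.14537] = -2.6604 m/s.
|v| = 2.6604 m/s = 2660.4 mm/s.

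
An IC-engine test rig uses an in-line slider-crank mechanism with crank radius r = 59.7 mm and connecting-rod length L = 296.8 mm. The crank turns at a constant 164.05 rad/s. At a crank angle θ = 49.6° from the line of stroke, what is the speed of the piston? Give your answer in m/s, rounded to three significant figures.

8.44

ω = 164.1 rad/s
For an in-line slider-crank, x = r cosθ + √(L² − r² sin²θ), so v = −rω sinθ·[1 + r cosθ/√(L² − r² sin²θ)].
With r = 0.0597 m, L = 0.2968 m, θ = 49.6°: √(L² − r² sin²θ) = 0.2933 m.
v = −0.0597·164.1·0.76154·[1 + 0.0597·0.64812/0.2933] = -8.4423 m/s.
|v| = 8.4423 m/s.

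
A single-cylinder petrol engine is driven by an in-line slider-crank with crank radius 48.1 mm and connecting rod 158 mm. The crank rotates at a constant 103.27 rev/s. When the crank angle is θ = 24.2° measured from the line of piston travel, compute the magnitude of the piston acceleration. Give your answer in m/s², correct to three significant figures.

ω = 2π·103 = 648.9 rad/s
x(θ) = r cosθ + √(L² − r² sin²θ); with ω constant, a = ω²·d²x/dθ².
d²x/dθ² = −r cosθ − r²(cos2θ)/√u − r⁴ sin²2θ/(4u^{3/2}),  u = L² − r² sin²θ = 0.0245752 m².
Substituting r = 0.0481 m, L = 0.158 m, θ = 24.2°: d²x/dθ² = -0.053866 m.
a = ω²·d²x/dθ² = (648.9)²·(-0.053866) = -22679 m/s²;  |a| = 22679 m/s².

22700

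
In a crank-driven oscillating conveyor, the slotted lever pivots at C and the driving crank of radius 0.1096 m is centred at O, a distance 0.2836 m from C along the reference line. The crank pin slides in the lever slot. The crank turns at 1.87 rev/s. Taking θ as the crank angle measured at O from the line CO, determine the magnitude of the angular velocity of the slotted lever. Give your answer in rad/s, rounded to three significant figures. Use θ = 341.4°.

3.22

ω = 11.75 rad/s (from 1.87 rev/s).
Crank pin A relative to C: A = (d + r cosθ, r sinθ); lever angle φ = atan2(r sinθ, d + r cosθ).
Differentiating tanφ: φ̇ = rω(d cosθ + r)/(d² + r² + 2dr cosθ).
d² + r² + 2dr cosθ = |CA|² = 0.151359 m²;  d cosθ + r = +0.37839 m.
|ω_lever| = |0.1096·11.75·+0.37839| / 0.151359 = 3.2193 rad/s.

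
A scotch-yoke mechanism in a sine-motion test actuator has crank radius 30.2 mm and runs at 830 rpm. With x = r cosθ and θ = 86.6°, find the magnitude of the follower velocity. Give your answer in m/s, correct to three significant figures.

ω = 86.92 rad/s (from 830 rpm).
x = r cosθ ⇒ ẋ = −rω sinθ.
|v| = rω|sinθ| = 0.0302·86.92·|sin 86.6°| = 2.6203 m/s.

2.62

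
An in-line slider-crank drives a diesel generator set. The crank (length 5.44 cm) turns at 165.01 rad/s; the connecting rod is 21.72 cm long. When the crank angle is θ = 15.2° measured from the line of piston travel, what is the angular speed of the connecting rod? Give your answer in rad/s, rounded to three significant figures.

ω = 165 rad/s
The rod makes angle φ with the slider axis where L sinφ = r sinθ; differentiating, L cosφ·φ̇ = r ω cosθ.
L cosφ = √(L² − r² sin²θ) = 0.21673 m.
|ω_rod| = r ω |cosθ| / √(L² − r² sin²θ) = 0.0544·165·0.96502/0.21673 = 39.969 rad/s.

40.0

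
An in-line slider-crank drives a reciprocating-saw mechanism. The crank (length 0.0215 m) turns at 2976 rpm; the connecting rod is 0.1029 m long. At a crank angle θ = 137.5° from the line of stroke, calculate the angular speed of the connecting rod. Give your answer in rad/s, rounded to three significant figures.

48.5

ω = 311.6 rad/s (converted from 2976 rpm).
The rod makes angle φ with the slider axis where L sinφ = r sinθ; differentiating, L cosφ·φ̇ = r ω cosθ.
L cosφ = √(L² − r² sin²θ) = 0.10187 m.
|ω_rod| = r ω |cosθ| / √(L² − r² sin²θ) = 0.0215·311.6·0.73728/0.10187 = 48.494 rad/s.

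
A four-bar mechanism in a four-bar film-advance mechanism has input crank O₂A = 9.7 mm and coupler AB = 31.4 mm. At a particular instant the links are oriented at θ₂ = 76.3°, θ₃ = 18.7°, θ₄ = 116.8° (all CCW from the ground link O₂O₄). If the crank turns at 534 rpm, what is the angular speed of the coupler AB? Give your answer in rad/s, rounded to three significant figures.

11.3

ω₂ = 55.92 rad/s (from 534 rpm).
Differentiating the loop-closure r₂e^{iθ₂}+r₃e^{iθ₃}=r₁+r₄e^{iθ₄} gives r₂ω₂e^{iθ₂}+r₃ω₃e^{iθ₃}=r₄ω₄e^{iθ₄}.
Eliminating the other unknown: ω₃ = r₂ω₂ sin(θ₄−θ₂) / [r₃ sin(θ₃−θ₄)].
Numerator sine = +0.64945; denominator sine = -0.99002.
Result = 0.0097·55.92·(+0.64945) / (0.0314·(-0.99002)) = -11.332 rad/s; magnitude 11.332 rad/s.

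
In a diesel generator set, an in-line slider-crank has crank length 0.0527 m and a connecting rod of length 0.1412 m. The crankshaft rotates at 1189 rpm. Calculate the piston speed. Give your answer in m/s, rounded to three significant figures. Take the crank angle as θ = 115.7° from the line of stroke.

4.90

ω = 2π·1189/60 = 124.5 rad/s
For an in-line slider-crank, x = r cosθ + √(L² − r² sin²θ), so v = −rω sinθ·[1 + r cosθ/√(L² − r² sin²θ)].
With r = 0.0527 m, L = 0.1412 m, θ = 115.7°: √(L² − r² sin²θ) = 0.13298 m.
v = −0.0527·124.5·0.90108·[1 + 0.0527·-0.43366/0.13298] = -4.8965 m/s.
|v| = 4.8965 m/s.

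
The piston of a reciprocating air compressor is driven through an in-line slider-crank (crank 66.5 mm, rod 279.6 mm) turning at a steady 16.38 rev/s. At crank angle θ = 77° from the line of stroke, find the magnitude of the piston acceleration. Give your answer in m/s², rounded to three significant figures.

ω = 2π·16.4 = 102.9 rad/s
x(θ) = r cosθ + √(L² − r² sin²θ); with ω constant, a = ω²·d²x/dθ².
d²x/dθ² = −r cosθ − r²(cos2θ)/√u − r⁴ sin²2θ/(4u^{3/2}),  u = L² − r² sin²θ = 0.0739777 m².
Substituting r = 0.0665 m, L = 0.2796 m, θ = 77°: d²x/dθ² = -0.00039248 m.
a = ω²·d²x/dθ² = (102.9)²·(-0.00039248) = -4.1572 m/s²;  |a| = 4.1572 m/s².

4.16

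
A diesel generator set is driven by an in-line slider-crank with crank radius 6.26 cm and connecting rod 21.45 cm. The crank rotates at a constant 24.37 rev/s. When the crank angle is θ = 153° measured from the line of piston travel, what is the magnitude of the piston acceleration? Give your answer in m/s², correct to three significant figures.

ω = 2π·24.4 = 153.1 rad/s
x(θ) = r cosθ + √(L² − r² sin²θ); with ω constant, a = ω²·d²x/dθ².
d²x/dθ² = −r cosθ − r²(cos2θ)/√u − r⁴ sin²2θ/(4u^{3/2}),  u = L² − r² sin²θ = 0.0452026 m².
Substituting r = 0.0626 m, L = 0.2145 m, θ = 153°: d²x/dθ² = +0.044682 m.
a = ω²·d²x/dθ² = (153.1)²·(+0.044682) = +1047.6 m/s²;  |a| = 1047.6 m/s².

1050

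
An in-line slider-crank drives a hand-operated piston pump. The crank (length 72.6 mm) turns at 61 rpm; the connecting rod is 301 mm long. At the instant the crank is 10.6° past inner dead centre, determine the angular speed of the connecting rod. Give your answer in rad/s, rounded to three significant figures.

1.52

ω = 6.388 rad/s (converted from 61 rpm).
The rod makes angle φ with the slider axis where L sinφ = r sinθ; differentiating, L cosφ·φ̇ = r ω cosθ.
L cosφ = √(L² − r² sin²θ) = 0.3007 m.
|ω_rod| = r ω |cosθ| / √(L² − r² sin²θ) = 0.0726·6.388·0.98294/0.3007 = 1.5159 rad/s.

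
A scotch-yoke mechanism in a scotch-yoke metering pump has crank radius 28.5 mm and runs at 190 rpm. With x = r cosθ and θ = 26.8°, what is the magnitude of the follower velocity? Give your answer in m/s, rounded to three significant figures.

ω = 19.9 rad/s (from 190 rpm).
x = r cosθ ⇒ ẋ = −rω sinθ.
|v| = rω|sinθ| = 0.0285·19.9·|sin 26.8°| = 0.25567 m/s.

0.256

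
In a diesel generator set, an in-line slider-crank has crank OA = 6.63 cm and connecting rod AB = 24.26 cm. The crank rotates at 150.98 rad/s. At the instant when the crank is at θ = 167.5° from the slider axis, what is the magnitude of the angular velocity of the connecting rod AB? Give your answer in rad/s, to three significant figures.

ω = 151 rad/s
The rod makes angle φ with the slider axis where L sinφ = r sinθ; differentiating, L cosφ·φ̇ = r ω cosθ.
L cosφ = √(L² − r² sin²θ) = 0.24218 m.
|ω_rod| = r ω |cosθ| / √(L² − r² sin²θ) = 0.0663·151·0.97630/0.24218 = 40.354 rad/s.

40.4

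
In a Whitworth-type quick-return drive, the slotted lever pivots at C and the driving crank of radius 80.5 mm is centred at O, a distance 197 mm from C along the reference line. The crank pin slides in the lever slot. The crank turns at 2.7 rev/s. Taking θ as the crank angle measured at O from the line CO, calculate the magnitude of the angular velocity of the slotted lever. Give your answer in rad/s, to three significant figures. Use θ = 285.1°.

3.36

ω = 16.96 rad/s (from 2.7 rev/s).
Crank pin A relative to C: A = (d + r cosθ, r sinθ); lever angle φ = atan2(r sinθ, d + r cosθ).
Differentiating tanφ: φ̇ = rω(d cosθ + r)/(d² + r² + 2dr cosθ).
d² + r² + 2dr cosθ = |CA|² = 0.0535517 m²;  d cosθ + r = +0.13182 m.
|ω_lever| = |0.0805·16.96·+0.13182| / 0.0535517 = 3.3616 rad/s.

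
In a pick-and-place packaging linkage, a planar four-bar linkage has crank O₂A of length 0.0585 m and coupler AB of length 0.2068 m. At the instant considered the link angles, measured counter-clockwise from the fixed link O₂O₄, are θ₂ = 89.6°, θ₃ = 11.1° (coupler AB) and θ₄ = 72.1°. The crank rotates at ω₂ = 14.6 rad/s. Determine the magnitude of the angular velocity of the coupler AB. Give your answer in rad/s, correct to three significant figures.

1.42

ω₂ = 14.6 rad/s
Differentiating the loop-closure r₂e^{iθ₂}+r₃e^{iθ₃}=r₁+r₄e^{iθ₄} gives r₂ω₂e^{iθ₂}+r₃ω₃e^{iθ₃}=r₄ω₄e^{iθ₄}.
Eliminating the other unknown: ω₃ = r₂ω₂ sin(θ₄−θ₂) / [r₃ sin(θ₃−θ₄)].
Numerator sine = -0.30071; denominator sine = -0.87462.
Result = 0.0585·14.6·(-0.30071) / (0.2068·(-0.87462)) = +1.42 rad/s; magnitude 1.42 rad/s.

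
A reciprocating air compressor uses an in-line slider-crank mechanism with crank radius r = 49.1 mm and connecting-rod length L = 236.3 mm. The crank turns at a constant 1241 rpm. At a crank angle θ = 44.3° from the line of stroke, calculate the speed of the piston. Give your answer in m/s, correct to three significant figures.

5.13

ω = 2π·1241/60 = 130 rad/s
For an in-line slider-crank, x = r cosθ + √(L² − r² sin²θ), so v = −rω sinθ·[1 + r cosθ/√(L² − r² sin²θ)].
With r = 0.0491 m, L = 0.2363 m, θ = 44.3°: √(L² − r² sin²θ) = 0.2338 m.
v = −0.0491·130·0.69842·[1 + 0.0491·0.71569/0.2338] = -5.1263 m/s.
|v| = 5.1263 m/s.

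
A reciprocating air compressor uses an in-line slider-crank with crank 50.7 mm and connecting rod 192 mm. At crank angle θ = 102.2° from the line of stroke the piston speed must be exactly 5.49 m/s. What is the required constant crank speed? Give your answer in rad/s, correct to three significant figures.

118

For an in-line slider-crank, |v_piston| = rω|sinθ|·[1 + r cosθ/√(L² − r² sin²θ)].
With r = 0.0507 m, L = 0.192 m, θ = 102.2°: the bracketed kinematic factor |dx/dθ| = 0.046693 m.
ω = v/|dx/dθ| = 5.49/0.046693 = 117.58 rad/s.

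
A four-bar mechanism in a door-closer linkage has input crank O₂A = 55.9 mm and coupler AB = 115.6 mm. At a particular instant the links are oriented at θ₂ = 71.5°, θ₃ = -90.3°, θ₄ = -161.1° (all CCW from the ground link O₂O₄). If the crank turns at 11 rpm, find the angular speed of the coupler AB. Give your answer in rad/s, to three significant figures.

0.469

ω₂ = 1.152 rad/s (from 11 rpm).
Differentiating the loop-closure r₂e^{iθ₂}+r₃e^{iθ₃}=r₁+r₄e^{iθ₄} gives r₂ω₂e^{iθ₂}+r₃ω₃e^{iθ₃}=r₄ω₄e^{iθ₄}.
Eliminating the other unknown: ω₃ = r₂ω₂ sin(θ₄−θ₂) / [r₃ sin(θ₃−θ₄)].
Numerator sine = +0.79441; denominator sine = +0.94438.
Result = 0.0559·1.152·(+0.79441) / (0.1156·(+0.94438)) = +0.46857 rad/s; magnitude 0.46857 rad/s.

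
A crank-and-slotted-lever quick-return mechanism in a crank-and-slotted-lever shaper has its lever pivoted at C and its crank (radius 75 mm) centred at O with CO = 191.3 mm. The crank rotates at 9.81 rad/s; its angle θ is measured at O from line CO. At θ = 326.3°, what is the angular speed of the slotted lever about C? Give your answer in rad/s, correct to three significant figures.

ω = 9.81 rad/s
Crank pin A relative to C: A = (d + r cosθ, r sinθ); lever angle φ = atan2(r sinθ, d + r cosθ).
Differentiating tanφ: φ̇ = rω(d cosθ + r)/(d² + r² + 2dr cosθ).
d² + r² + 2dr cosθ = |CA|² = 0.0660936 m²;  d cosθ + r = +0.23415 m.
|ω_lever| = |0.075·9.81·+0.23415| / 0.0660936 = 2.6066 rad/s.

2.61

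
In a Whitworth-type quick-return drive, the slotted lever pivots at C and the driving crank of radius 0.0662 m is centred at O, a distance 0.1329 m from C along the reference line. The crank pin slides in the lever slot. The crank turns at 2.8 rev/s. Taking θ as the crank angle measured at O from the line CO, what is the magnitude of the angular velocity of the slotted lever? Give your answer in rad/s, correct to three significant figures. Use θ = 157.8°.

ω = 17.59 rad/s (from 2.8 rev/s).
Crank pin A relative to C: A = (d + r cosθ, r sinθ); lever angle φ = atan2(r sinθ, d + r cosθ).
Differentiating tanφ: φ̇ = rω(d cosθ + r)/(d² + r² + 2dr cosθ).
d² + r² + 2dr cosθ = |CA|² = 0.00575327 m²;  d cosθ + r = -0.056848 m.
|ω_lever| = |0.0662·17.59·-0.056848| / 0.00575327 = 11.508 rad/s.

11.5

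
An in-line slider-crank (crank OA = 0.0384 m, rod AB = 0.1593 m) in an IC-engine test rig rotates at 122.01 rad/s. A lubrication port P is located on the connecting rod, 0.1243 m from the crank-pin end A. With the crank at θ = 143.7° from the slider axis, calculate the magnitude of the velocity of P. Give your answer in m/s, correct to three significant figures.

2.49

ω = 122 rad/s.  Crank-pin speed |V_A| = rω = 4.6852 m/s, perpendicular to OA.
Rod angle: sinφ = −(r/L) sinθ ⇒ φ = -8.205°; ω_rod = −rω cosθ/√(L²−r²sin²θ) = +23.948 rad/s.
V_P = V_A + ω_rod × AP, with AP = 0.1243 m along the rod.
Components: V_Px = −rω sinθ − a·ω_rod·sinφ = -2.3489 m/s;  V_Py = rω cosθ + a·ω_rod·cosφ = -0.82961 m/s.
|V_P| = √(V_Px² + V_Py²) = 2.4911 m/s.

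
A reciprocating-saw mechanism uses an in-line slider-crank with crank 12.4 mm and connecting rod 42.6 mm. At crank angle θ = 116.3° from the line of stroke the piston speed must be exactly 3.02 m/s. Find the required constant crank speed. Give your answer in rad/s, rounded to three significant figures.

314

For an in-line slider-crank, |v_piston| = rω|sinθ|·[1 + r cosθ/√(L² − r² sin²θ)].
With r = 0.0124 m, L = 0.0426 m, θ = 116.3°: the bracketed kinematic factor |dx/dθ| = 0.0096313 m.
ω = v/|dx/dθ| = 3.02/0.0096313 = 313.56 rad/s.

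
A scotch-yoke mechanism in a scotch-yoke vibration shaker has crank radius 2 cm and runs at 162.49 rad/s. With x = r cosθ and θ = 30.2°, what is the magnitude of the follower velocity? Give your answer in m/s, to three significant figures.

ω = 162.5 rad/s
x = r cosθ ⇒ ẋ = −rω sinθ.
|v| = rω|sinθ| = 0.02·162.5·|sin 30.2°| = 1.6347 m/s.

1.63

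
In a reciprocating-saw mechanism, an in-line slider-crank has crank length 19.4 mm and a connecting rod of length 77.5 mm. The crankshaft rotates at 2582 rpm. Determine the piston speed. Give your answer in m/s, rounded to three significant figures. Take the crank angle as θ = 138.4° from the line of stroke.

2.82

ω = 2π·2582/60 = 270.4 rad/s
For an in-line slider-crank, x = r cosθ + √(L² − r² sin²θ), so v = −rω sinθ·[1 + r cosθ/√(L² − r² sin²θ)].
With r = 0.0194 m, L = 0.0775 m, θ = 138.4°: √(L² − r² sin²θ) = 0.076422 m.
v = −0.0194·270.4·0.66393·[1 + 0.0194·-0.74780/0.076422] = -2.8215 m/s.
|v| = 2.8215 m/s.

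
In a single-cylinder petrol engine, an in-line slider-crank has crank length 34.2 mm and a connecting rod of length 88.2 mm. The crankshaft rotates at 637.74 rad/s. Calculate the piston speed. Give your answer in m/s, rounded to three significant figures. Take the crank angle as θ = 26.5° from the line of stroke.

ω = 637.7 rad/s
For an in-line slider-crank, x = r cosθ + √(L² − r² sin²θ), so v = −rω sinθ·[1 + r cosθ/√(L² − r² sin²θ)].
With r = 0.0342 m, L = 0.0882 m, θ = 26.5°: √(L² − r² sin²θ) = 0.08687 m.
v = −0.0342·637.7·0.44620·[1 + 0.0342·0.89493/0.08687] = -13.161 m/s.
|v| = 13.161 m/s.

13.2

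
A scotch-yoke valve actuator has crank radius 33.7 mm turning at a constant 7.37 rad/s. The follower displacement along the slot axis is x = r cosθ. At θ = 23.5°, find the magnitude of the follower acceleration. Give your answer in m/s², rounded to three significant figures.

ω = 7.37 rad/s
x = r cosθ ⇒ ẍ = −rω² cosθ (ω constant).
|a| = rω²|cosθ| = 0.0337·(7.37)²·|cos 23.5°| = 1.6787 m/s².

1.68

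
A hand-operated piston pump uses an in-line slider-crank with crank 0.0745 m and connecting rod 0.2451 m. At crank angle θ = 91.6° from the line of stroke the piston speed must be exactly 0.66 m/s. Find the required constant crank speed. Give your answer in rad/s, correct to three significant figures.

8.94

For an in-line slider-crank, |v_piston| = rω|sinθ|·[1 + r cosθ/√(L² − r² sin²θ)].
With r = 0.0745 m, L = 0.2451 m, θ = 91.6°: the bracketed kinematic factor |dx/dθ| = 0.073808 m.
ω = v/|dx/dθ| = 0.66/0.073808 = 8.9422 rad/s.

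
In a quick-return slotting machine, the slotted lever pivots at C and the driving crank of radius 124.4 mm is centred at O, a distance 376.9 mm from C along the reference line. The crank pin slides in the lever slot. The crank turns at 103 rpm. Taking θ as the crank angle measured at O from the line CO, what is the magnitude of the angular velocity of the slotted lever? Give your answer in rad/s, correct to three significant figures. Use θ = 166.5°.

ω = 10.79 rad/s (from 103 rpm).
Crank pin A relative to C: A = (d + r cosθ, r sinθ); lever angle φ = atan2(r sinθ, d + r cosθ).
Differentiating tanφ: φ̇ = rω(d cosθ + r)/(d² + r² + 2dr cosθ).
d² + r² + 2dr cosθ = |CA|² = 0.0663472 m²;  d cosθ + r = -0.24209 m.
|ω_lever| = |0.1244·10.79·-0.24209| / 0.0663472 = 4.8959 rad/s.

4.90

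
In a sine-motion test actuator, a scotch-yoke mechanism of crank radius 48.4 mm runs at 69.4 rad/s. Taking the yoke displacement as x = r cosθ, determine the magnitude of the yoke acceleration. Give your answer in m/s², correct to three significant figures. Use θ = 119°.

113

ω = 69.4 rad/s
x = r cosθ ⇒ ẍ = −rω² cosθ (ω constant).
|a| = rω²|cosθ| = 0.0484·(69.4)²·|cos 119°| = 113.01 m/s².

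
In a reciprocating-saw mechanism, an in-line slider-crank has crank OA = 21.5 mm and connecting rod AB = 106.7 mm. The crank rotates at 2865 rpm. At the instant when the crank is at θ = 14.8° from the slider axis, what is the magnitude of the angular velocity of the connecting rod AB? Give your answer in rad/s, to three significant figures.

58.5

ω = 300 rad/s (converted from 2865 rpm).
The rod makes angle φ with the slider axis where L sinφ = r sinθ; differentiating, L cosφ·φ̇ = r ω cosθ.
L cosφ = √(L² − r² sin²θ) = 0.10656 m.
|ω_rod| = r ω |cosθ| / √(L² − r² sin²θ) = 0.0215·300·0.96682/0.10656 = 58.526 rad/s.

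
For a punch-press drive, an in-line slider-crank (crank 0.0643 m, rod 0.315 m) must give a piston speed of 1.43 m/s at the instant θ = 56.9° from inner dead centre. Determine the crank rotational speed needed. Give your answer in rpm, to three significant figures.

228

For an in-line slider-crank, |v_piston| = rω|sinθ|·[1 + r cosθ/√(L² − r² sin²θ)].
With r = 0.0643 m, L = 0.315 m, θ = 56.9°: the bracketed kinematic factor |dx/dθ| = 0.05996 m.
ω = v/|dx/dθ| = 1.43/0.05996 = 23.849 rad/s.
N = 60ω/(2π) = 227.74 rpm.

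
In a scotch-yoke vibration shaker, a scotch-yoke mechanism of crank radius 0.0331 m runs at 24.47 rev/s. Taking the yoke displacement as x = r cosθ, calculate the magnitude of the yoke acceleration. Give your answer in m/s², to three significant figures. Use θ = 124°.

ω = 153.7 rad/s (from 24.47 rev/s).
x = r cosθ ⇒ ẍ = −rω² cosθ (ω constant).
|a| = rω²|cosθ| = 0.0331·(153.7)²·|cos 124°| = 437.54 m/s².

438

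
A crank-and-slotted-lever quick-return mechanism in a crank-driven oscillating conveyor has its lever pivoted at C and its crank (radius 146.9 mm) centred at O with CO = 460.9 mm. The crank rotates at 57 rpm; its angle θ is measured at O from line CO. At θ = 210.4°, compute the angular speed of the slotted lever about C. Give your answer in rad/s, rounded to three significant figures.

1.87

ω = 5.969 rad/s (from 57 rpm).
Crank pin A relative to C: A = (d + r cosθ, r sinθ); lever angle φ = atan2(r sinθ, d + r cosθ).
Differentiating tanφ: φ̇ = rω(d cosθ + r)/(d² + r² + 2dr cosθ).
d² + r² + 2dr cosθ = |CA|² = 0.117213 m²;  d cosθ + r = -0.25063 m.
|ω_lever| = |0.1469·5.969·-0.25063| / 0.117213 = 1.8749 rad/s.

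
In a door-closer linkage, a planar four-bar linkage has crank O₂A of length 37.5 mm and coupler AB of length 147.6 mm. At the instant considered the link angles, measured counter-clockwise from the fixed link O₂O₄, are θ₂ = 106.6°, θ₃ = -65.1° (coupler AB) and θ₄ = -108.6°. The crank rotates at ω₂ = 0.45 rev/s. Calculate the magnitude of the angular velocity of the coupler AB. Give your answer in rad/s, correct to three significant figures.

ω₂ = 2.827 rad/s (from 0.45 rev/s).
Differentiating the loop-closure r₂e^{iθ₂}+r₃e^{iθ₃}=r₁+r₄e^{iθ₄} gives r₂ω₂e^{iθ₂}+r₃ω₃e^{iθ₃}=r₄ω₄e^{iθ₄}.
Eliminating the other unknown: ω₃ = r₂ω₂ sin(θ₄−θ₂) / [r₃ sin(θ₃−θ₄)].
Numerator sine = +0.57643; denominator sine = +0.68835.
Result = 0.0375·2.827·(+0.57643) / (0.1476·(+0.68835)) = +0.60155 rad/s; magnitude 0.60155 rad/s.

0.602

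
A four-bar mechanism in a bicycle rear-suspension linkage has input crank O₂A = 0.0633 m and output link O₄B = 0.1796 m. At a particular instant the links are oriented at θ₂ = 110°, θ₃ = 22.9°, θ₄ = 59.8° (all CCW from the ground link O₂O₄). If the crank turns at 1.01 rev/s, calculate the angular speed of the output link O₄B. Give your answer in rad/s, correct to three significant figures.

3.72

ω₂ = 6.346 rad/s (from 1.01 rev/s).
Differentiating the loop-closure r₂e^{iθ₂}+r₃e^{iθ₃}=r₁+r₄e^{iθ₄} gives r₂ω₂e^{iθ₂}+r₃ω₃e^{iθ₃}=r₄ω₄e^{iθ₄}.
Eliminating the other unknown: ω₄ = r₂ω₂ sin(θ₂−θ₃) / [r₄ sin(θ₄−θ₃)].
Numerator sine = +0.99872; denominator sine = +0.60042.
Result = 0.0633·6.346·(+0.99872) / (0.1796·(+0.60042)) = +3.7204 rad/s; magnitude 3.7204 rad/s.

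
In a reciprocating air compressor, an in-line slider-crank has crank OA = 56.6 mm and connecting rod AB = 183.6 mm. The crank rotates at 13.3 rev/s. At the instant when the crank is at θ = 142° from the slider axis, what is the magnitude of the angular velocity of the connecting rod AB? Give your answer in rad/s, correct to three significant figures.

ω = 83.57 rad/s (converted from 13.3 rev/s).
The rod makes angle φ with the slider axis where L sinφ = r sinθ; differentiating, L cosφ·φ̇ = r ω cosθ.
L cosφ = √(L² − r² sin²θ) = 0.18026 m.
|ω_rod| = r ω |cosθ| / √(L² − r² sin²θ) = 0.0566·83.57·0.78801/0.18026 = 20.676 rad/s.

20.7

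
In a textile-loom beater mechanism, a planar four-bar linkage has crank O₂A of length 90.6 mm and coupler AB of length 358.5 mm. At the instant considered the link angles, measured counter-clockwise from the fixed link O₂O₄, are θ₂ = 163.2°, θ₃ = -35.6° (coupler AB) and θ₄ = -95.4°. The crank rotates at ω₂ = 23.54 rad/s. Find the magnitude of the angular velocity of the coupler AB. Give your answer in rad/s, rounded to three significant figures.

6.75

ω₂ = 23.54 rad/s
Differentiating the loop-closure r₂e^{iθ₂}+r₃e^{iθ₃}=r₁+r₄e^{iθ₄} gives r₂ω₂e^{iθ₂}+r₃ω₃e^{iθ₃}=r₄ω₄e^{iθ₄}.
Eliminating the other unknown: ω₃ = r₂ω₂ sin(θ₄−θ₂) / [r₃ sin(θ₃−θ₄)].
Numerator sine = +0.98027; denominator sine = +0.86427.
Result = 0.0906·23.54·(+0.98027) / (0.3585·(+0.86427)) = +6.7475 rad/s; magnitude 6.7475 rad/s.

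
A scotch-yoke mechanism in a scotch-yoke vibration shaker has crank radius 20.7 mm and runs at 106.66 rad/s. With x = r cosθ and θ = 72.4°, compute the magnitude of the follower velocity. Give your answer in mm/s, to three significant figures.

2100

ω = 106.7 rad/s
x = r cosθ ⇒ ẋ = −rω sinθ.
|v| = rω|sinθ| = 0.0207·106.7·|sin 72.4°| = 2.1045 m/s = 2104.5 mm/s.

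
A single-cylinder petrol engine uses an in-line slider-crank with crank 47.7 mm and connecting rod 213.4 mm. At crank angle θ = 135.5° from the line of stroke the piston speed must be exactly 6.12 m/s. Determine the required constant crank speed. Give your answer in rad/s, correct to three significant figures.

For an in-line slider-crank, |v_piston| = rω|sinθ|·[1 + r cosθ/√(L² − r² sin²θ)].
With r = 0.0477 m, L = 0.2134 m, θ = 135.5°: the bracketed kinematic factor |dx/dθ| = 0.028036 m.
ω = v/|dx/dθ| = 6.12/0.028036 = 218.29 rad/s.

218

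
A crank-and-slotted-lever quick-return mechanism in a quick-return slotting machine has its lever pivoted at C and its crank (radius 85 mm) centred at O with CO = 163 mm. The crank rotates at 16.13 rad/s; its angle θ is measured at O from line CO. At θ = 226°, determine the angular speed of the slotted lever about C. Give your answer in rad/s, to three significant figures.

2.66

ω = 16.13 rad/s
Crank pin A relative to C: A = (d + r cosθ, r sinθ); lever angle φ = atan2(r sinθ, d + r cosθ).
Differentiating tanφ: φ̇ = rω(d cosθ + r)/(d² + r² + 2dr cosθ).
d² + r² + 2dr cosθ = |CA|² = 0.014545 m²;  d cosθ + r = -0.028229 m.
|ω_lever| = |0.085·16.13·-0.028229| / 0.014545 = 2.661 rad/s.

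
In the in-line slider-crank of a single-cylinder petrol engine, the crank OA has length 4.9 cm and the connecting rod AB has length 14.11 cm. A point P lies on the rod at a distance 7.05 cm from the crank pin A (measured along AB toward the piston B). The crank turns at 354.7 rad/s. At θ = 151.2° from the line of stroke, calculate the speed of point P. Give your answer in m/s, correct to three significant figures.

ω = 354.7 rad/s.  Crank-pin speed |V_A| = rω = 17.38 m/s, perpendicular to OA.
Rod angle: sinφ = −(r/L) sinθ ⇒ φ = -9.631°; ω_rod = −rω cosθ/√(L²−r²sin²θ) = +109.48 rad/s.
V_P = V_A + ω_rod × AP, with AP = 0.0705 m along the rod.
Components: V_Px = −rω sinθ − a·ω_rod·sinφ = -7.0817 m/s;  V_Py = rω cosθ + a·ω_rod·cosφ = -7.6206 m/s.
|V_P| = √(V_Px² + V_Py²) = 10.403 m/s.

10.4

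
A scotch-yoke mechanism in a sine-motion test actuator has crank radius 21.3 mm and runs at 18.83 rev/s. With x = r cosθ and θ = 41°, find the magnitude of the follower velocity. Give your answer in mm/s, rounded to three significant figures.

ω = 118.3 rad/s (from 18.83 rev/s).
x = r cosθ ⇒ ẋ = −rω sinθ.
|v| = rω|sinθ| = 0.0213·118.3·|sin 41°| = 1.6533 m/s = 1653.3 mm/s.

1650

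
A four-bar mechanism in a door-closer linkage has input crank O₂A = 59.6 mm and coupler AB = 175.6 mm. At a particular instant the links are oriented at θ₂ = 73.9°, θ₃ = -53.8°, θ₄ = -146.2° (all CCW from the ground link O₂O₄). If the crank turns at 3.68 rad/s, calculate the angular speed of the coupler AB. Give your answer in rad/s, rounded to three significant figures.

ω₂ = 3.68 rad/s
Differentiating the loop-closure r₂e^{iθ₂}+r₃e^{iθ₃}=r₁+r₄e^{iθ₄} gives r₂ω₂e^{iθ₂}+r₃ω₃e^{iθ₃}=r₄ω₄e^{iθ₄}.
Eliminating the other unknown: ω₃ = r₂ω₂ sin(θ₄−θ₂) / [r₃ sin(θ₃−θ₄)].
Numerator sine = +0.64412; denominator sine = +0.99912.
Result = 0.0596·3.68·(+0.64412) / (0.1756·(+0.99912)) = +0.80523 rad/s; magnitude 0.80523 rad/s.

0.805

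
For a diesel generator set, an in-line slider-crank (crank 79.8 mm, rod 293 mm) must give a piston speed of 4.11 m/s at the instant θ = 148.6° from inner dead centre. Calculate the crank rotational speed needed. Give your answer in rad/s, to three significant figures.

129

For an in-line slider-crank, |v_piston| = rω|sinθ|·[1 + r cosθ/√(L² − r² sin²θ)].
With r = 0.0798 m, L = 0.293 m, θ = 148.6°: the bracketed kinematic factor |dx/dθ| = 0.031813 m.
ω = v/|dx/dθ| = 4.11/0.031813 = 129.19 rad/s.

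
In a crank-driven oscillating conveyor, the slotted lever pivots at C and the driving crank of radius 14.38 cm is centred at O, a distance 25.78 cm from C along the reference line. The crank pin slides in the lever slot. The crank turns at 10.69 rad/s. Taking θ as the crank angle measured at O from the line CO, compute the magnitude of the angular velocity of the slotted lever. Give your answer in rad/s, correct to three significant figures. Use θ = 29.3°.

3.73

ω = 10.69 rad/s
Crank pin A relative to C: A = (d + r cosθ, r sinθ); lever angle φ = atan2(r sinθ, d + r cosθ).
Differentiating tanφ: φ̇ = rω(d cosθ + r)/(d² + r² + 2dr cosθ).
d² + r² + 2dr cosθ = |CA|² = 0.151797 m²;  d cosθ + r = +0.36862 m.
|ω_lever| = |0.1438·10.69·+0.36862| / 0.151797 = 3.7329 rad/s.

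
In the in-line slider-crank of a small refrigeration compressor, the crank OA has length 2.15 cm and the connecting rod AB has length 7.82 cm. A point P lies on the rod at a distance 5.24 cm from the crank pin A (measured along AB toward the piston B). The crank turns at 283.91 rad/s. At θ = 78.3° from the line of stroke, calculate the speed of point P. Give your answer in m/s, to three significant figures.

ω = 283.9 rad/s.  Crank-pin speed |V_A| = rω = 6.1041 m/s, perpendicular to OA.
Rod angle: sinφ = −(r/L) sinθ ⇒ φ = -15.618°; ω_rod = −rω cosθ/√(L²−r²sin²θ) = -16.436 rad/s.
V_P = V_A + ω_rod × AP, with AP = 0.0524 m along the rod.
Components: V_Px = −rω sinθ − a·ω_rod·sinφ = -6.2091 m/s;  V_Py = rω cosθ + a·ω_rod·cosφ = +0.40839 m/s.
|V_P| = √(V_Px² + V_Py²) = 6.2225 m/s.

6.22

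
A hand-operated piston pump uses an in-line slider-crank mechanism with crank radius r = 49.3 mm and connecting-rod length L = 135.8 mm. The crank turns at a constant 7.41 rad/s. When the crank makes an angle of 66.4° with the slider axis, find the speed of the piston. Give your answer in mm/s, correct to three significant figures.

ω = 7.41 rad/s
For an in-line slider-crank, x = r cosθ + √(L² − r² sin²θ), so v = −rω sinθ·[1 + r cosθ/√(L² − r² sin²θ)].
With r = 0.0493 m, L = 0.1358 m, θ = 66.4°: √(L² − r² sin²θ) = 0.12807 m.
v = −0.0493·7.41·0.91636·[1 + 0.0493·0.40035/0.12807] = -0.38635 m/s.
|v| = 0.38635 m/s = 386.35 mm/s.

386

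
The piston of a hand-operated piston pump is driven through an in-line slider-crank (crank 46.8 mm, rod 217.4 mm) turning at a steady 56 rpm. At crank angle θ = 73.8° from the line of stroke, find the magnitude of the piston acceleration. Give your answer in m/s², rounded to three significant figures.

0.151

ω = 2π·56/60 = 5.864 rad/s
x(θ) = r cosθ + √(L² − r² sin²θ); with ω constant, a = ω²·d²x/dθ².
d²x/dθ² = −r cosθ − r²(cos2θ)/√u − r⁴ sin²2θ/(4u^{3/2}),  u = L² − r² sin²θ = 0.045243 m².
Substituting r = 0.0468 m, L = 0.2174 m, θ = 73.8°: d²x/dθ² = -0.0043984 m.
a = ω²·d²x/dθ² = (5.864)²·(-0.0043984) = -0.15126 m/s²;  |a| = 0.15126 m/s².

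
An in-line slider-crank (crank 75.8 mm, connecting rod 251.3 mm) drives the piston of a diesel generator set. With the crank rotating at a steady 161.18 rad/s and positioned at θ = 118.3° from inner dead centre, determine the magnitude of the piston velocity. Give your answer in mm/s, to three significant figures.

ω = 161.2 rad/s
For an in-line slider-crank, x = r cosθ + √(L² − r² sin²θ), so v = −rω sinθ·[1 + r cosθ/√(L² − r² sin²θ)].
With r = 0.0758 m, L = 0.2513 m, θ = 118.3°: √(L² − r² sin²θ) = 0.24228 m.
v = −0.0758·161.2·0.88048·[1 + 0.0758·-0.47409/0.24228] = -9.1616 m/s.
|v| = 9.1616 m/s = 9161.6 mm/s.

9160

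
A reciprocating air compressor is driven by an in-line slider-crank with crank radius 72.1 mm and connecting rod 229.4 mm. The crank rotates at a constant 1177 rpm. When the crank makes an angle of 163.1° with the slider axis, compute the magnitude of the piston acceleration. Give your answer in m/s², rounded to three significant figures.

758

ω = 2π·1177/60 = 123.3 rad/s
x(θ) = r cosθ + √(L² − r² sin²θ); with ω constant, a = ω²·d²x/dθ².
d²x/dθ² = −r cosθ − r²(cos2θ)/√u − r⁴ sin²2θ/(4u^{3/2}),  u = L² − r² sin²θ = 0.0521851 m².
Substituting r = 0.0721 m, L = 0.2294 m, θ = 163.1°: d²x/dθ² = +0.049901 m.
a = ω²·d²x/dθ² = (123.3)²·(+0.049901) = +758.09 m/s²;  |a| = 758.09 m/s².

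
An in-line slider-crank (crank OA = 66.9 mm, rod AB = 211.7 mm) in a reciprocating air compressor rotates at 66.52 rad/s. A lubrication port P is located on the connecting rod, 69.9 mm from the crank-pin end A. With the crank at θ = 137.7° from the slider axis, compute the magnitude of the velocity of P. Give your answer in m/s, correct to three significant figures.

3.53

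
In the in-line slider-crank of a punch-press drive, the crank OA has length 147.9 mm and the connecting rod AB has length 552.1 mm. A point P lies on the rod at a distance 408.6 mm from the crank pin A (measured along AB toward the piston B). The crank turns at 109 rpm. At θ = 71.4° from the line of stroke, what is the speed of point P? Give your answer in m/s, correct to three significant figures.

1.71

ω = 11.41 rad/s.  Crank-pin speed |V_A| = rω = 1.6882 m/s, perpendicular to OA.
Rod angle: sinφ = −(r/L) sinθ ⇒ φ = -14.708°; ω_rod = −rω cosθ/√(L²−r²sin²θ) = -1.0083 rad/s.
V_P = V_A + ω_rod × AP, with AP = 0.4086 m along the rod.
Components: V_Px = −rω sinθ − a·ω_rod·sinφ = -1.7046 m/s;  V_Py = rω cosθ + a·ω_rod·cosφ = +0.13996 m/s.
|V_P| = √(V_Px² + V_Py²) = 1.7104 m/s.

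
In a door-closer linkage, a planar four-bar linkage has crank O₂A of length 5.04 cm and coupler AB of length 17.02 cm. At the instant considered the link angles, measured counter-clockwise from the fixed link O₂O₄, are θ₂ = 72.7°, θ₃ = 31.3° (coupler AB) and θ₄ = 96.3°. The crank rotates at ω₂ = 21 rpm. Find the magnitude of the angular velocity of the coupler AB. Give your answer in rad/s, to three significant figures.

0.288

ω₂ = 2.199 rad/s (from 21 rpm).
Differentiating the loop-closure r₂e^{iθ₂}+r₃e^{iθ₃}=r₁+r₄e^{iθ₄} gives r₂ω₂e^{iθ₂}+r₃ω₃e^{iθ₃}=r₄ω₄e^{iθ₄}.
Eliminating the other unknown: ω₃ = r₂ω₂ sin(θ₄−θ₂) / [r₃ sin(θ₃−θ₄)].
Numerator sine = +0.40035; denominator sine = -0.90631.
Result = 0.0504·2.199·(+0.40035) / (0.1702·(-0.90631)) = -0.28766 rad/s; magnitude 0.28766 rad/s.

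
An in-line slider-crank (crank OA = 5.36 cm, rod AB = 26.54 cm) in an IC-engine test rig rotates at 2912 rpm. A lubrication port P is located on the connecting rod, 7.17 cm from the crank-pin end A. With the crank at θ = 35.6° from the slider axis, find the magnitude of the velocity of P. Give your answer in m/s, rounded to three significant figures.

13.9

ω = 304.9 rad/s.  Crank-pin speed |V_A| = rω = 16.345 m/s, perpendicular to OA.
Rod angle: sinφ = −(r/L) sinθ ⇒ φ = -6.752°; ω_rod = −rω cosθ/√(L²−r²sin²θ) = -50.426 rad/s.
V_P = V_A + ω_rod × AP, with AP = 0.0717 m along the rod.
Components: V_Px = −rω sinθ − a·ω_rod·sinφ = -9.9399 m/s;  V_Py = rω cosθ + a·ω_rod·cosφ = +9.6997 m/s.
|V_P| = √(V_Px² + V_Py²) = 13.888 m/s.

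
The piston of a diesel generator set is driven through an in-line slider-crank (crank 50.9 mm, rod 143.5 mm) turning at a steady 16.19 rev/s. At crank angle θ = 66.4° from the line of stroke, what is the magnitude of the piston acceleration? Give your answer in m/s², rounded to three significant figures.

ω = 2π·16.2 = 101.7 rad/s
x(θ) = r cosθ + √(L² − r² sin²θ); with ω constant, a = ω²·d²x/dθ².
d²x/dθ² = −r cosθ − r²(cos2θ)/√u − r⁴ sin²2θ/(4u^{3/2}),  u = L² − r² sin²θ = 0.0184167 m².
Substituting r = 0.0509 m, L = 0.1435 m, θ = 66.4°: d²x/dθ² = -0.007768 m.
a = ω²·d²x/dθ² = (101.7)²·(-0.007768) = -80.383 m/s²;  |a| = 80.383 m/s².

80.4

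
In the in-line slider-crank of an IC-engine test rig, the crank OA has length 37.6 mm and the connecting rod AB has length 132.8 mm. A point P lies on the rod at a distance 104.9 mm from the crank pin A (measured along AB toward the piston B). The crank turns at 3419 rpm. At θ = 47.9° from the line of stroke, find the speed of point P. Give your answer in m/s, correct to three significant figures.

ω = 358 rad/s.  Crank-pin speed |V_A| = rω = 13.462 m/s, perpendicular to OA.
Rod angle: sinφ = −(r/L) sinθ ⇒ φ = -12.127°; ω_rod = −rω cosθ/√(L²−r²sin²θ) = -69.514 rad/s.
V_P = V_A + ω_rod × AP, with AP = 0.1049 m along the rod.
Components: V_Px = −rω sinθ − a·ω_rod·sinφ = -11.52 m/s;  V_Py = rω cosθ + a·ω_rod·cosφ = +1.8962 m/s.
|V_P| = √(V_Px² + V_Py²) = 11.675 m/s.

11.7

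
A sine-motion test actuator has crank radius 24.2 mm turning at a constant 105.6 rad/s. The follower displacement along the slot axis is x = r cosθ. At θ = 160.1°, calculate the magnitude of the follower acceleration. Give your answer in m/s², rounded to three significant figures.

254

ω = 105.6 rad/s
x = r cosθ ⇒ ẍ = −rω² cosθ (ω constant).
|a| = rω²|cosθ| = 0.0242·(105.6)²·|cos 160.1°| = 253.75 m/s².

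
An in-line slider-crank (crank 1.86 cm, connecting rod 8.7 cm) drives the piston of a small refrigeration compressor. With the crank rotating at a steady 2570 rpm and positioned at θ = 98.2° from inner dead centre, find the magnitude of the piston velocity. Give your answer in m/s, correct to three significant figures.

ω = 2π·2570/60 = 269.1 rad/s
For an in-line slider-crank, x = r cosθ + √(L² − r² sin²θ), so v = −rω sinθ·[1 + r cosθ/√(L² − r² sin²θ)].
With r = 0.0186 m, L = 0.087 m, θ = 98.2°: √(L² − r² sin²θ) = 0.08503 m.
v = −0.0186·269.1·0.98978·[1 + 0.0186·-0.14263/0.08503] = -4.8001 m/s.
|v| = 4.8001 m/s.

4.80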